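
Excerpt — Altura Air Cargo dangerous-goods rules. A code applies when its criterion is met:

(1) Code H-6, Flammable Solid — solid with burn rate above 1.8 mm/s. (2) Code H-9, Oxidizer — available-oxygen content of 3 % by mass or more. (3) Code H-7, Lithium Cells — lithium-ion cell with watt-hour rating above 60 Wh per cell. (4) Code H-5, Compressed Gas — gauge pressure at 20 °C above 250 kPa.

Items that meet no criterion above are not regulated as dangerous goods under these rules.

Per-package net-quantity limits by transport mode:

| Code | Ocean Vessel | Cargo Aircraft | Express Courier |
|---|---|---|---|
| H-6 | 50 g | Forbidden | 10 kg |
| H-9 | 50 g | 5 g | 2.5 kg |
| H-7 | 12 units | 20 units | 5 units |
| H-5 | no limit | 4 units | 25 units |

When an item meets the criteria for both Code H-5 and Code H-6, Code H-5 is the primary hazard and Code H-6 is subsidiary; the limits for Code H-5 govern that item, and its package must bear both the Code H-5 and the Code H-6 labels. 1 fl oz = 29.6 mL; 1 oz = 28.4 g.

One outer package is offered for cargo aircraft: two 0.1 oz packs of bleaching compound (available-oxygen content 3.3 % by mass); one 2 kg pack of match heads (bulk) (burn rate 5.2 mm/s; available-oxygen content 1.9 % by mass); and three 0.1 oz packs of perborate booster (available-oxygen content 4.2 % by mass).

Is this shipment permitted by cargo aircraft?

No

With available-oxygen content 3.3 % by mass (≥ 3 % by mass), the bleaching compound falls in Code H-9.
With burn rate 5.2 mm/s (> 1.8 mm/s), the match heads (bulk) fall in Code H-6.
Perborate booster: available-oxygen content 4.2 % by mass ≥ 3 % by mass → Code H-9 (Oxidizer).
Code H-6 quantity: 2 kg.
Code H-6 is Forbidden by cargo aircraft.
Code H-9 net quantity: (two 0.1 oz packs = 5.68 g) + (three 0.1 oz packs = 8.52 g) = 14.2 g.
That exceeds the Code H-9 cargo aircraft limit of 5 g.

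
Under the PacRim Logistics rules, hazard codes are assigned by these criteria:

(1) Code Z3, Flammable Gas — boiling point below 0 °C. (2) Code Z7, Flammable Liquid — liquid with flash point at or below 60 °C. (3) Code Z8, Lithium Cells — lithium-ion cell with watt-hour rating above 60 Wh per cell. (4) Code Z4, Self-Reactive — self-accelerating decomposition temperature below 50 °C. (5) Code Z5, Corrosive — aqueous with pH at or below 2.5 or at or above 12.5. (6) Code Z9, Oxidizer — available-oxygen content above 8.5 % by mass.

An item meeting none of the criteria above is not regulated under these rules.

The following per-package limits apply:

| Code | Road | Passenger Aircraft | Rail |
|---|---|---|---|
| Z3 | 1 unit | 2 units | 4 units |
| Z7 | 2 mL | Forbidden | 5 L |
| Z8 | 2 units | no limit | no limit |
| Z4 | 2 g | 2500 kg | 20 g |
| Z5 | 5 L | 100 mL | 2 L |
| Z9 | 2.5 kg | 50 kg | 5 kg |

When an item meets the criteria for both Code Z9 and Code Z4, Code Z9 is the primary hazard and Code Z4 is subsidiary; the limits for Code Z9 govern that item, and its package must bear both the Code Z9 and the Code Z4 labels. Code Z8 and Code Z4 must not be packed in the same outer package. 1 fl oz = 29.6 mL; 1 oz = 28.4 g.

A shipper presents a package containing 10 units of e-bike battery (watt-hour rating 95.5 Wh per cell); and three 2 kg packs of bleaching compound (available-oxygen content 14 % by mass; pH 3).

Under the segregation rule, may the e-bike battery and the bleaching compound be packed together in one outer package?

The e-bike battery has watt-hour rating 95.5 Wh per cell, which is > 60 Wh per cell, so it is Code Z8 (Lithium Cells).
With available-oxygen content 14 % by mass (> 8.5 % by mass), the bleaching compound falls in Code Z9.
No segregation rule bars Code Z8 with Code Z9.

Yes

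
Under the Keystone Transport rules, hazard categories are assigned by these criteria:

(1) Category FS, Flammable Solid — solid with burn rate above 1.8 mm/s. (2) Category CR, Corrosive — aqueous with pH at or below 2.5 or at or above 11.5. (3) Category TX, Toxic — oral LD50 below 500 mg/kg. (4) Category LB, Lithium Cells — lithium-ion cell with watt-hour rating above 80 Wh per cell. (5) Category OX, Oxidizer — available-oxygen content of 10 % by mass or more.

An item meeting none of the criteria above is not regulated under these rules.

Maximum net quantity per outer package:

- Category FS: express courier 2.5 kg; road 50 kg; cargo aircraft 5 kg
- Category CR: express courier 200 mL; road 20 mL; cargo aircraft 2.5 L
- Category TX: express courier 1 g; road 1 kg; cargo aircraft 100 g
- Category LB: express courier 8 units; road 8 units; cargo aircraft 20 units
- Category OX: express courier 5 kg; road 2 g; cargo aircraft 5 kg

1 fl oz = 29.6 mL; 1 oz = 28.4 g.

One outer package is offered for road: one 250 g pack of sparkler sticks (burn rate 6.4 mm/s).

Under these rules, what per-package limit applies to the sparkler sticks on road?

The sparkler sticks have burn rate 6.4 mm/s, which is > 1.8 mm/s, so they are Category FS (Flammable Solid).
The road limit for Category FS is 50 kg.

50 kg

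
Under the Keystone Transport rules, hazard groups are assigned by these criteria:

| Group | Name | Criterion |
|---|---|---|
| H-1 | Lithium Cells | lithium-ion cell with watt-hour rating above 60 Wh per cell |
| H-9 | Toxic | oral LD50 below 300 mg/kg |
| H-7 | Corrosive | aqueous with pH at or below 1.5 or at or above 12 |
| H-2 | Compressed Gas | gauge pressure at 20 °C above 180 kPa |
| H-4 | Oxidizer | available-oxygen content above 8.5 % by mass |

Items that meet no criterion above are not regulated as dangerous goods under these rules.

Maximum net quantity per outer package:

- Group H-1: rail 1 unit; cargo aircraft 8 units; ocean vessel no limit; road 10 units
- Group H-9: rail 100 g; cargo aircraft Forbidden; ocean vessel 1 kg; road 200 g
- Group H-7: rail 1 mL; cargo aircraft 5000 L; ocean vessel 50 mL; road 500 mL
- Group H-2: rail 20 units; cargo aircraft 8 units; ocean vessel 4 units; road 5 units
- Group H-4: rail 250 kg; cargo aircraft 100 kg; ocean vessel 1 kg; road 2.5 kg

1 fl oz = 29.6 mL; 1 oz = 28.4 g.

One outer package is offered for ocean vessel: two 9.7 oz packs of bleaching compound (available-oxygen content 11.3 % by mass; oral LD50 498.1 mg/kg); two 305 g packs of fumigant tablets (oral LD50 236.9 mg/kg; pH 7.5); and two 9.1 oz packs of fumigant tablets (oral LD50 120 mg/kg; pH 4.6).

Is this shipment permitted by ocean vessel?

The bleaching compound has available-oxygen content 11.3 % by mass, which is > 8.5 % by mass, so it is Group H-4 (Oxidizer).
Fumigant tablets: oral LD50 236.9 mg/kg < 300 mg/kg → Group H-9 (Toxic).
The fumigant tablets have oral LD50 120 mg/kg, which is < 300 mg/kg, so they are Group H-9 (Toxic).
Total Group H-9: (two 305 g packs = 610 g) + (two 9.1 oz packs = 516.88 g) = 1126.88 g.
1126.88 g exceeds the ocean vessel limit of 1 kg for Group H-9.
Group H-4 quantity: two 9.7 oz packs = 550.96 g.
550.96 g is within the ocean vessel limit of 1 kg for Group H-4.

No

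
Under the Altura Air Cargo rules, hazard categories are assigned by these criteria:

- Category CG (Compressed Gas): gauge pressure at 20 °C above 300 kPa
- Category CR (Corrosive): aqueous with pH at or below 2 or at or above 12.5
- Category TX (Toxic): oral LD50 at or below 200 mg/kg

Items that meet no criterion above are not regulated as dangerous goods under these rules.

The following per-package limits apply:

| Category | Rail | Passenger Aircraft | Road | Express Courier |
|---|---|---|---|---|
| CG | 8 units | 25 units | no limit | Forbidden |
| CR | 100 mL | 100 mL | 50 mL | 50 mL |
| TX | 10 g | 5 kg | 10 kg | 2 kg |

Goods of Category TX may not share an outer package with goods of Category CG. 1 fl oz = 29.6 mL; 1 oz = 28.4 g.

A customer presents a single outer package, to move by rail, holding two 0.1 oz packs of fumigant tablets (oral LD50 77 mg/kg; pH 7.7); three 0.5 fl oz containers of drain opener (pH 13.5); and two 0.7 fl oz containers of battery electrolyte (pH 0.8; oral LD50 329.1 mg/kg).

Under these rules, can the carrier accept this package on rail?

Oral LD50 77 mg/kg meets the Category TX criterion (Toxic), so the fumigant tablets are Category TX.
Drain opener: pH 13.5 ≥ 12.5 → Category CR (Corrosive).
The battery electrolyte has pH 0.8, which is ≤ 2, so it is Category CR (Corrosive).
Category TX quantity: two 0.1 oz packs = 5.68 g.
5.68 g ≤ 10 g (rail limit, Category TX) — within limit.
Total Category CR: (three 0.5 fl oz containers = 44.4 mL) + (two 0.7 fl oz containers = 41.44 mL) = 85.84 mL.
That is within the Category CR rail limit of 100 mL.
The segregation rule (Category TX with Category CG) does not apply to Category TX with Category CR.
Every hazard category is within its rail limit and no segregation rule is violated.

Yes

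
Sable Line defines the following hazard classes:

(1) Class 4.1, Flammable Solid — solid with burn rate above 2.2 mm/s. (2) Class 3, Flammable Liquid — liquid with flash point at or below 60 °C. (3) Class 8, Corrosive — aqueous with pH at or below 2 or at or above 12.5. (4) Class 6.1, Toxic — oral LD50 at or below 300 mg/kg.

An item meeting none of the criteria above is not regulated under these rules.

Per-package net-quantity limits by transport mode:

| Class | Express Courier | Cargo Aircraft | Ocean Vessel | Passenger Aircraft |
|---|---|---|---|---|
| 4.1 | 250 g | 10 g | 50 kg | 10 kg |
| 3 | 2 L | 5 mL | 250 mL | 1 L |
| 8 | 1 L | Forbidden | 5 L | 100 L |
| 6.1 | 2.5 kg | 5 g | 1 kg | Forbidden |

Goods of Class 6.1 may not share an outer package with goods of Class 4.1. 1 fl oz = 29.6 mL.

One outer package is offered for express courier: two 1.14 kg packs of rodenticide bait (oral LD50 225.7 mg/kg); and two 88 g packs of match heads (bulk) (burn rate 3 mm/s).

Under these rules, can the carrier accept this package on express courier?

No

The rodenticide bait has oral LD50 225.7 mg/kg, which is ≤ 300 mg/kg, so it is Class 6.1 (Toxic).
The match heads (bulk) have burn rate 3 mm/s, which is > 2.2 mm/s, so they are Class 4.1 (Flammable Solid).
Class 6.1 quantity: two 1.14 kg packs = 2.28 kg.
That is within the Class 6.1 express courier limit of 2.5 kg.
Class 4.1 quantity: two 88 g packs = 176 g.
176 g ≤ 250 g (express courier limit, Class 4.1) — within limit.
Class 6.1 and Class 4.1 may not share an outer package.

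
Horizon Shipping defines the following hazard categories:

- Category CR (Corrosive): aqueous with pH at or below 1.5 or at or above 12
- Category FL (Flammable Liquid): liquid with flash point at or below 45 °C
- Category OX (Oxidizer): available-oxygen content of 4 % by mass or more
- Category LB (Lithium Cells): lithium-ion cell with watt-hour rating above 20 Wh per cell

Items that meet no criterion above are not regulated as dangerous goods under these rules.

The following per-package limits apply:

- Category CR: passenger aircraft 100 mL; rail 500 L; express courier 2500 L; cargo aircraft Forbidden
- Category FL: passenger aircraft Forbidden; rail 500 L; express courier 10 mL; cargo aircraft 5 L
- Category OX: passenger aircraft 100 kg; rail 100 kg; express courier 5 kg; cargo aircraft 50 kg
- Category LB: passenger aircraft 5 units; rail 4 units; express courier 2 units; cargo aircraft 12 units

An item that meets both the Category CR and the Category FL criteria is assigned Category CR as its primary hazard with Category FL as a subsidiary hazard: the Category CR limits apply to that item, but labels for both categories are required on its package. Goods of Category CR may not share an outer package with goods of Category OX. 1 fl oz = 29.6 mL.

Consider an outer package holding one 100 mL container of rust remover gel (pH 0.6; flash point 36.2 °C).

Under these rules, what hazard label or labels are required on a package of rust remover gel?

Category CR and FL

The rust remover gel has pH 0.6, which is ≤ 1.5, so it is Category CR (Corrosive).
The rust remover gel has flash point 36.2 °C, which is ≤ 45 °C, so it is Category FL (Flammable Liquid).
By the precedence rule Category CR is primary and Category FL is subsidiary, and that rule requires both labels on the package.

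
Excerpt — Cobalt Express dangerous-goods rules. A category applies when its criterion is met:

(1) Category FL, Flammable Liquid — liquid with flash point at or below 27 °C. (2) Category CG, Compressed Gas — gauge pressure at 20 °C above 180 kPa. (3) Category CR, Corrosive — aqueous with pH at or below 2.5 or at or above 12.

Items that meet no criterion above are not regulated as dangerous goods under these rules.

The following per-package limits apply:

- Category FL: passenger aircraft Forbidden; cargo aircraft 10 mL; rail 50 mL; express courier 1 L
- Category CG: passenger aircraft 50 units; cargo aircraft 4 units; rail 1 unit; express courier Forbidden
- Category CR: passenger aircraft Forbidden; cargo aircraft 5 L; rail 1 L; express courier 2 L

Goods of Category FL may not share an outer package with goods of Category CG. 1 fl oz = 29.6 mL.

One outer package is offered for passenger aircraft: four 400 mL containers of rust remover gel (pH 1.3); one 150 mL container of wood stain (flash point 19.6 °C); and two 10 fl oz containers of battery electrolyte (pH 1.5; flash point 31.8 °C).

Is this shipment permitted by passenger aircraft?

pH 1.3 meets the Category CR criterion (Corrosive), so the rust remover gel is Category CR.
With flash point 19.6 °C (≤ 27 °C), the wood stain falls in Category FL.
Battery electrolyte: pH 1.5 ≤ 2.5 → Category CR (Corrosive).
Category FL quantity: 150 mL.
Category FL is Forbidden by passenger aircraft.
Category CR net quantity: (four 400 mL containers = 1.6 L) + (two 10 fl oz containers = 592 mL) = 2.192 L.
Category CR is Forbidden by passenger aircraft.
The segregation rule (Category FL with Category CG) does not apply to Category FL with Category CR.

No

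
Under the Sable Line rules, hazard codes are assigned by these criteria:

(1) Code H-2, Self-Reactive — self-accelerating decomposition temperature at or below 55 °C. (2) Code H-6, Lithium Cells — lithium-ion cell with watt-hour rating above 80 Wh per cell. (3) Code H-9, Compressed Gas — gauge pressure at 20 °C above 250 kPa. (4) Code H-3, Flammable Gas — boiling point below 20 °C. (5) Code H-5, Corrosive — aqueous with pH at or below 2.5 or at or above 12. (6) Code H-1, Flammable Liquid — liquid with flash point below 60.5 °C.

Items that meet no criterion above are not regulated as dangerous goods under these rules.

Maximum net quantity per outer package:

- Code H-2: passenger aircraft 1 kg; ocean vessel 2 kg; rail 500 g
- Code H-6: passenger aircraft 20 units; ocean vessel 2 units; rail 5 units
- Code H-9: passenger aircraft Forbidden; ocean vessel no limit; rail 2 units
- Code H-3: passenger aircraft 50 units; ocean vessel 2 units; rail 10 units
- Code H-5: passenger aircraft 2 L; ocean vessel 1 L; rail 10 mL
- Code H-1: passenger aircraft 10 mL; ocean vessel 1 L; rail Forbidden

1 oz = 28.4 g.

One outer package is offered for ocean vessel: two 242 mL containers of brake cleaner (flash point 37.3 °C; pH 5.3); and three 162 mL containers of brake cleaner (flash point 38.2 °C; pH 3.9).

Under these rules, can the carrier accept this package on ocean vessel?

Yes

Brake cleaner: flash point 37.3 °C < 60.5 °C → Code H-1 (Flammable Liquid).
Flash point 38.2 °C meets the Code H-1 criterion (Flammable Liquid), so the brake cleaner is Code H-1.
Total Code H-1: (two 242 mL containers = 484 mL) + (three 162 mL containers = 486 mL) = 970 mL.
970 mL ≤ 1 L (ocean vessel limit, Code H-1) — within limit.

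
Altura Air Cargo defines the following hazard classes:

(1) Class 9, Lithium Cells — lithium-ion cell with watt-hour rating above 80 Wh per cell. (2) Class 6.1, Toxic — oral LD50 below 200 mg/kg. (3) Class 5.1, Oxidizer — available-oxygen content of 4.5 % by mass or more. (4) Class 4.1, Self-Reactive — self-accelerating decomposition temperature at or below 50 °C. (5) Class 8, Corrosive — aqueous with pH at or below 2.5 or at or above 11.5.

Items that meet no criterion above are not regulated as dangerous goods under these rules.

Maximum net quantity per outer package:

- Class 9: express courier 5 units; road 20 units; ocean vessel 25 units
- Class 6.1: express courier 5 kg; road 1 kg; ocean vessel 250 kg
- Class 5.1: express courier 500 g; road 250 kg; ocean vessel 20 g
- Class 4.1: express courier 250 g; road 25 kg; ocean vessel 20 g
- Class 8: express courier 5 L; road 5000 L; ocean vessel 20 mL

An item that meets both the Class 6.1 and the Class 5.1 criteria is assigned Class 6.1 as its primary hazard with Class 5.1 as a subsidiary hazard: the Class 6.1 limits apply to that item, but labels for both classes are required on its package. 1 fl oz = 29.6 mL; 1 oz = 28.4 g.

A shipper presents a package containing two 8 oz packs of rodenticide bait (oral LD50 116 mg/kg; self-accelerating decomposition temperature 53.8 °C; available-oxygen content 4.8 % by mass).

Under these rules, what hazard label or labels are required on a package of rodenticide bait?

Class 5.1 and 6.1

Oral LD50 116 mg/kg meets the Class 6.1 criterion (Toxic), so the rodenticide bait is Class 6.1.
The rodenticide bait has available-oxygen content 4.8 % by mass, which is ≥ 4.5 % by mass, so it is Class 5.1 (Oxidizer).
By the precedence rule Class 6.1 is primary and Class 5.1 is subsidiary, and that rule requires both labels on the package.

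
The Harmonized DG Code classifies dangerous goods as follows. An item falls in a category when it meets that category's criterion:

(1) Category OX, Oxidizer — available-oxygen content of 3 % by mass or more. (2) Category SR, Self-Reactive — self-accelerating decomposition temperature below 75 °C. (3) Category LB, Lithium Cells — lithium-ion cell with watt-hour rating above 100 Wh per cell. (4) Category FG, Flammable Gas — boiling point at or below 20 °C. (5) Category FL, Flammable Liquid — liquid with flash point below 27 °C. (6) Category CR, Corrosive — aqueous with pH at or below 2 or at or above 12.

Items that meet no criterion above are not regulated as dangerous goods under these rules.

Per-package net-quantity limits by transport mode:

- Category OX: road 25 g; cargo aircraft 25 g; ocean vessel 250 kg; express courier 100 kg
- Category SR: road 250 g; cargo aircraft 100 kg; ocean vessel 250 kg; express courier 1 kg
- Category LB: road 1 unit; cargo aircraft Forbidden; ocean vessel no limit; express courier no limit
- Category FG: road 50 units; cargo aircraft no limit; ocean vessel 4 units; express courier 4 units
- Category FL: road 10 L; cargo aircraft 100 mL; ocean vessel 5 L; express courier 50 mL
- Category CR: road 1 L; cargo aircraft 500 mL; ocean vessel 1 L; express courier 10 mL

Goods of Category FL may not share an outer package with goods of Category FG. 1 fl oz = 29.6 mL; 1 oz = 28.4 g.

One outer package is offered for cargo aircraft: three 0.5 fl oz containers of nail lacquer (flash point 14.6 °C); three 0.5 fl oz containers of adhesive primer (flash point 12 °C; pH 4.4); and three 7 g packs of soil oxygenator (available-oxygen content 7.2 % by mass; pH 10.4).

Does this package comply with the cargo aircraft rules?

Yes

The nail lacquer has flash point 14.6 °C, which is < 27 °C, so it is Category FL (Flammable Liquid).
Flash point 12 °C meets the Category FL criterion (Flammable Liquid), so the adhesive primer is Category FL.
The soil oxygenator has available-oxygen content 7.2 % by mass, which is ≥ 3 % by mass, so it is Category OX (Oxidizer).
Total Category FL: (three 0.5 fl oz containers = 44.4 mL) + (three 0.5 fl oz containers = 44.4 mL) = 88.8 mL.
That is within the Category FL cargo aircraft limit of 100 mL.
Category OX quantity: three 7 g packs = 21 g.
That is within the Category OX cargo aircraft limit of 25 g.
The segregation rule (Category FL with Category FG) does not apply to Category FL with Category OX.
Every hazard category is within its cargo aircraft limit and no segregation rule is violated.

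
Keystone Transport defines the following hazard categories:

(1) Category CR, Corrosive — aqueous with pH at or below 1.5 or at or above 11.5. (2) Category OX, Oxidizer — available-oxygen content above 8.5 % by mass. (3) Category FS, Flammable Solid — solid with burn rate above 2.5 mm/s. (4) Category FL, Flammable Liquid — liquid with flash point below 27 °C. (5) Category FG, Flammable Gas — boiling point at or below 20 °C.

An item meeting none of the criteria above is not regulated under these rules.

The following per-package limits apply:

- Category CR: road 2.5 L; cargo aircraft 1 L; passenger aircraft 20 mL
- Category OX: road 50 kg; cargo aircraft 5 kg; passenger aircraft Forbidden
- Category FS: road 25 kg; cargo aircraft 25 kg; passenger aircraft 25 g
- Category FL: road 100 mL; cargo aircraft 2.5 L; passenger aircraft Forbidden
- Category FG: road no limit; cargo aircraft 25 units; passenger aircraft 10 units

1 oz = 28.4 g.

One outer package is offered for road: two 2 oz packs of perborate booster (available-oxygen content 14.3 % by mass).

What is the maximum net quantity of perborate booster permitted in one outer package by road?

The perborate booster has available-oxygen content 14.3 % by mass, which is > 8.5 % by mass, so it is Category OX (Oxidizer).
The road limit for Category OX is 50 kg.

50 kg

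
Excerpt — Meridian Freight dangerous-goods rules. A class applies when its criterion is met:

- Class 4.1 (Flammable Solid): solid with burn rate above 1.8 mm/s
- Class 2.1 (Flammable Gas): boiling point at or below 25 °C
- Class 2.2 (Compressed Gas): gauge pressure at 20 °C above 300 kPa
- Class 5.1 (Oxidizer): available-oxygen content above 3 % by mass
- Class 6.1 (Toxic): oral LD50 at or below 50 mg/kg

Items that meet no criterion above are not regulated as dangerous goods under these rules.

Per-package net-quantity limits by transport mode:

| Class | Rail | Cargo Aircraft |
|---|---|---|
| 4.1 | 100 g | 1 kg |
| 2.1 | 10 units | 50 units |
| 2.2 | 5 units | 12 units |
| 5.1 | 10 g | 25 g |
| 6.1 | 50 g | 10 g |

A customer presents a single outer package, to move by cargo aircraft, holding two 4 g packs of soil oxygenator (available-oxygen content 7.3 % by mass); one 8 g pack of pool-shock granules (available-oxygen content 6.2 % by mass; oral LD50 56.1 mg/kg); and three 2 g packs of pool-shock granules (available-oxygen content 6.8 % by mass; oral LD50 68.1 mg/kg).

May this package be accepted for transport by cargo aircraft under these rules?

Available-oxygen content 7.3 % by mass meets the Class 5.1 criterion (Oxidizer), so the soil oxygenator is Class 5.1.
Pool-shock granules: available-oxygen content 6.2 % by mass > 3 % by mass → Class 5.1 (Oxidizer).
The pool-shock granules have available-oxygen content 6.8 % by mass, which is > 3 % by mass, so they are Class 5.1 (Oxidizer).
Class 5.1 net quantity: (two 4 g packs = 8 g) + 8 g + (three 2 g packs = 6 g) = 22 g.
That is within the Class 5.1 cargo aircraft limit of 25 g.

Yes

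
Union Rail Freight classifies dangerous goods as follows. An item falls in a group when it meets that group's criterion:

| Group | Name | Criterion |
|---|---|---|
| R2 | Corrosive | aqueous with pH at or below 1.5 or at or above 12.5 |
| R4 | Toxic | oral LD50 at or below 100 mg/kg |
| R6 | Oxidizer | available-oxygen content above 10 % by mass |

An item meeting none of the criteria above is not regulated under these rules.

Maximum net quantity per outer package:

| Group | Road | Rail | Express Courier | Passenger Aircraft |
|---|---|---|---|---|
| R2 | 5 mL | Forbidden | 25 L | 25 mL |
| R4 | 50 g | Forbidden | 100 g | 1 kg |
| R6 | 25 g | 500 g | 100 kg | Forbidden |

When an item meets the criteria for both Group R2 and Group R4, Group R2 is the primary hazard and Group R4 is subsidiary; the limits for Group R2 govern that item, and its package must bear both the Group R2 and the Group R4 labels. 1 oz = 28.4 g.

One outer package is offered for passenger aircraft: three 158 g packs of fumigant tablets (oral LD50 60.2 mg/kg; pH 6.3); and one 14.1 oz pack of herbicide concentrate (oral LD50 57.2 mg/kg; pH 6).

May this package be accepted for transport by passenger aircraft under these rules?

Yes

With oral LD50 60.2 mg/kg (≤ 100 mg/kg), the fumigant tablets fall in Group R4.
Oral LD50 57.2 mg/kg meets the Group R4 criterion (Toxic), so the herbicide concentrate is Group R4.
Group R4 net quantity: (three 158 g packs = 474 g) + (one 14.1 oz pack = 400.44 g) = 874.44 g.
874.44 g ≤ 1 kg (passenger aircraft limit, Group R4) — within limit.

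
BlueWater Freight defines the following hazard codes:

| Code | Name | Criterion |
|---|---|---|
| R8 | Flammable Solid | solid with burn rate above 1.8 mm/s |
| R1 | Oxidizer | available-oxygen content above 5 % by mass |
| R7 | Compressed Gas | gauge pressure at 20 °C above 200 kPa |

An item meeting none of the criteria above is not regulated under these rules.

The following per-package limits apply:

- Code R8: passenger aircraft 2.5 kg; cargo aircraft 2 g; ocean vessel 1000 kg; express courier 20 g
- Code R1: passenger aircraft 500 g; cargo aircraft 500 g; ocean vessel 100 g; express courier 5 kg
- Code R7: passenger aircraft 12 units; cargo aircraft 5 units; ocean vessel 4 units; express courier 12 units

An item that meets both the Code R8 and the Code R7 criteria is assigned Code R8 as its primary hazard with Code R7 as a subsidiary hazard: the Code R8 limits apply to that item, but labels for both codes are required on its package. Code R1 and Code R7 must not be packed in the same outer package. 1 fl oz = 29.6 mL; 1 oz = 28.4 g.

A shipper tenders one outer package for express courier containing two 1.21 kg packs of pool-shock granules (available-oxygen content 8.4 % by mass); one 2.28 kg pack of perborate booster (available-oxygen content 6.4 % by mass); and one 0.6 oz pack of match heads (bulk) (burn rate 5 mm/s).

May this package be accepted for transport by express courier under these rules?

The pool-shock granules have available-oxygen content 8.4 % by mass, which is > 5 % by mass, so they are Code R1 (Oxidizer).
Perborate booster: available-oxygen content 6.4 % by mass > 5 % by mass → Code R1 (Oxidizer).
The match heads (bulk) have burn rate 5 mm/s, which is > 1.8 mm/s, so they are Code R8 (Flammable Solid).
Code R1 net quantity: (two 1.21 kg packs = 2.42 kg) + 2.28 kg = 4.7 kg.
4.7 kg ≤ 5 kg (express courier limit, Code R1) — within limit.
Code R8 quantity: one 0.6 oz pack = 17.04 g.
That is within the Code R8 express courier limit of 20 g.
The segregation rule (Code R1 with Code R7) does not apply to Code R1 with Code R8.
Every hazard code is within its express courier limit and no segregation rule is violated.

Yes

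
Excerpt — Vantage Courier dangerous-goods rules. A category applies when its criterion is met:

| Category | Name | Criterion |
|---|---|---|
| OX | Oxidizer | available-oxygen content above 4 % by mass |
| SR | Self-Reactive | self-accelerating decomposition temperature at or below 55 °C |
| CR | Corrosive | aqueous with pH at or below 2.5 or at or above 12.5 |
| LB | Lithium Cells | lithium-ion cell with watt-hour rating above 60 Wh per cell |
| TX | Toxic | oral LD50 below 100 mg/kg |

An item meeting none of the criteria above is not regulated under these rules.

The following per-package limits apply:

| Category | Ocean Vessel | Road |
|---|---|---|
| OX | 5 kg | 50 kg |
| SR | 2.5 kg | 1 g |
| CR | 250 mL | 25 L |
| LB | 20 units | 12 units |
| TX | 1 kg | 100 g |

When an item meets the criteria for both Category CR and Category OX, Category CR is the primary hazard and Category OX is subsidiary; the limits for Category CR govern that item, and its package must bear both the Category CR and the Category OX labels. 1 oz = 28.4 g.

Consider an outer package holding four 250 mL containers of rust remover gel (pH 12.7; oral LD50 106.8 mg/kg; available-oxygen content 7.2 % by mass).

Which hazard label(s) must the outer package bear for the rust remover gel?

Rust remover gel: pH 12.7 ≥ 12.5 → Category CR (Corrosive).
Rust remover gel: available-oxygen content 7.2 % by mass > 4 % by mass → Category OX (Oxidizer).
By the precedence rule Category CR is primary and Category OX is subsidiary, and that rule requires both labels on the package.

Category CR and OX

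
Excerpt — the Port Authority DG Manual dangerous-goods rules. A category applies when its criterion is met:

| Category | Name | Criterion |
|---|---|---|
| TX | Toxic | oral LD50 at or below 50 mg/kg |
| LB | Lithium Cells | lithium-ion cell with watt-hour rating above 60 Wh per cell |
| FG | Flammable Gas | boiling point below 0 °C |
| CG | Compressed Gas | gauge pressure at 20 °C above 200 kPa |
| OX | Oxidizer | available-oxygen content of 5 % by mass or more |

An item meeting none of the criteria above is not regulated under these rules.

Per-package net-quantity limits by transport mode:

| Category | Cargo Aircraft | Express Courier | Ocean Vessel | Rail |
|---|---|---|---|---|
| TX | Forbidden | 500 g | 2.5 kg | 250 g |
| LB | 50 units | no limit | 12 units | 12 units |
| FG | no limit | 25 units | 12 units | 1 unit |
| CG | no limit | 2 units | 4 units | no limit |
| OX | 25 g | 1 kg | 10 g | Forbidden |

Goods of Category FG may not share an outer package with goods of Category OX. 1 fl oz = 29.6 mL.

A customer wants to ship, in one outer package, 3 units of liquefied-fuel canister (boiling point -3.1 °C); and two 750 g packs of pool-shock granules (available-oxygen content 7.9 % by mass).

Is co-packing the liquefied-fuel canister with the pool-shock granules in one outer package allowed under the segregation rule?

No

Boiling point -3.1 °C meets the Category FG criterion (Flammable Gas), so the liquefied-fuel canister is Category FG.
The pool-shock granules have available-oxygen content 7.9 % by mass, which is ≥ 5 % by mass, so they are Category OX (Oxidizer).
Category FG and Category OX may not share an outer package.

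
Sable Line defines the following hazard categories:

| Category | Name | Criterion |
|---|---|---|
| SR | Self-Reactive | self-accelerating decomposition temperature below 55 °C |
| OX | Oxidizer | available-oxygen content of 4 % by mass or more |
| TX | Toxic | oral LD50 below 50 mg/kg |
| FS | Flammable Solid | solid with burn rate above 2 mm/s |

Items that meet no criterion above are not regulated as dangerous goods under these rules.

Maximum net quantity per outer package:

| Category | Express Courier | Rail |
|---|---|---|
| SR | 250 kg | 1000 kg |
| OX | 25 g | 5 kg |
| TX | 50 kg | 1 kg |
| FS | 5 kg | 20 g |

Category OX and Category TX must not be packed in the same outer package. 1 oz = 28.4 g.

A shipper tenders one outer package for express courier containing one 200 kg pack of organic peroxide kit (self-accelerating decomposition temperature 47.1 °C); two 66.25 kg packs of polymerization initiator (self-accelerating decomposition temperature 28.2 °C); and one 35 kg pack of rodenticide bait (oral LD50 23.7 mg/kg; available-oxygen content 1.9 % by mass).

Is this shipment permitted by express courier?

No

The organic peroxide kit has self-accelerating decomposition temperature 47.1 °C, which is < 55 °C, so it is Category SR (Self-Reactive).
With self-accelerating decomposition temperature 28.2 °C (< 55 °C), the polymerization initiator falls in Category SR.
Rodenticide bait: oral LD50 23.7 mg/kg < 50 mg/kg → Category TX (Toxic).
Total Category SR: 200 kg + (two 66.25 kg packs = 132.5 kg) = 332.5 kg.
332.5 kg > 250 kg (express courier limit, Category SR) — over the limit.
Category TX quantity: 35 kg.
35 kg is within the express courier limit of 50 kg for Category TX.
The segregation rule (Category OX with Category TX) does not apply to Category SR with Category TX.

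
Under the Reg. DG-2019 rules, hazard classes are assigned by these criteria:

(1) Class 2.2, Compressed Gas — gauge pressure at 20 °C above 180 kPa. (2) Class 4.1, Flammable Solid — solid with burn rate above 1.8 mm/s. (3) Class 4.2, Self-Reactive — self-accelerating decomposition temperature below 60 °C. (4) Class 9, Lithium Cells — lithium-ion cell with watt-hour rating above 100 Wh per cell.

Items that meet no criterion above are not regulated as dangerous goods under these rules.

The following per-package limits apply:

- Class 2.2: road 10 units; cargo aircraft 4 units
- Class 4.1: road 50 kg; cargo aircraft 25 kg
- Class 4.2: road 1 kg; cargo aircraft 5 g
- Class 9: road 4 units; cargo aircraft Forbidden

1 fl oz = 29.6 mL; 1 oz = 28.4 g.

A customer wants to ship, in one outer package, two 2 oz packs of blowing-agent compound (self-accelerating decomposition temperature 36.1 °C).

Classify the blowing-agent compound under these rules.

Class 4.2

With self-accelerating decomposition temperature 36.1 °C (< 60 °C), the blowing-agent compound falls in Class 4.2.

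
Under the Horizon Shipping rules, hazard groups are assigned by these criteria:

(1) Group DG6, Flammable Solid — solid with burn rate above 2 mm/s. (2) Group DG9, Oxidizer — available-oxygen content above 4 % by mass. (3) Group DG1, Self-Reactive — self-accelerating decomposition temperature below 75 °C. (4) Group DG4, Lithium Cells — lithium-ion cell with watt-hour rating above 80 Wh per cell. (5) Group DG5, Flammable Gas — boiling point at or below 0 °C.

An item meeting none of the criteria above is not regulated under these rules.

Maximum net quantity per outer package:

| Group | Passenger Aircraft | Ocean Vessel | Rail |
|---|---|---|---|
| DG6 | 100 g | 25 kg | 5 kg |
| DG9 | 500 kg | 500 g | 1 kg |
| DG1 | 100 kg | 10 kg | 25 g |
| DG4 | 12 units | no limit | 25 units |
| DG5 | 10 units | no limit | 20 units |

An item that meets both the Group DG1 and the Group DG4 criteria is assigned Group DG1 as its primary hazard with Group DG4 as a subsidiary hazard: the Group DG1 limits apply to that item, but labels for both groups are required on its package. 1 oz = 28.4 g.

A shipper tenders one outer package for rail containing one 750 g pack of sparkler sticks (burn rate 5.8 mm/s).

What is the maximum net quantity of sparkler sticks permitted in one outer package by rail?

Sparkler sticks: burn rate 5.8 mm/s > 2 mm/s → Group DG6 (Flammable Solid).
The rail limit for Group DG6 is 5 kg.

5 kg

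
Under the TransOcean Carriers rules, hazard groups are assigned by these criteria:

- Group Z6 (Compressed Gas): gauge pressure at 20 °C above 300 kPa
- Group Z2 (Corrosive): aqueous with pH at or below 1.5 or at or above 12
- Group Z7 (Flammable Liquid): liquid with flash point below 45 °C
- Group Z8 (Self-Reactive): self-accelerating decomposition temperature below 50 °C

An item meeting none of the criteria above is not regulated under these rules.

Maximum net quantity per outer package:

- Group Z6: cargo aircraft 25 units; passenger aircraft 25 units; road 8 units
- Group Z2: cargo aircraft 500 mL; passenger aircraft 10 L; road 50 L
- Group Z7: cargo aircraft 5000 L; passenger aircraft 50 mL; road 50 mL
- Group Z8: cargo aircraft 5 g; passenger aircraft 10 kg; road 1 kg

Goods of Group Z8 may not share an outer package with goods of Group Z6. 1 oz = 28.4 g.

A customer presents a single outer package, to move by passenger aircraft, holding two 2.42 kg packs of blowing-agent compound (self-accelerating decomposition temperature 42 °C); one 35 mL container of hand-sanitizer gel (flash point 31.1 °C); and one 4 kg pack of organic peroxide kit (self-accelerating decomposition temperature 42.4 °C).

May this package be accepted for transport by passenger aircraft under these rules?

Yes

The blowing-agent compound has self-accelerating decomposition temperature 42 °C, which is < 50 °C, so it is Group Z8 (Self-Reactive).
Hand-sanitizer gel: flash point 31.1 °C < 45 °C → Group Z7 (Flammable Liquid).
The organic peroxide kit has self-accelerating decomposition temperature 42.4 °C, which is < 50 °C, so it is Group Z8 (Self-Reactive).
Total Group Z8: (two 2.42 kg packs = 4.84 kg) + 4 kg = 8.84 kg.
8.84 kg is within the passenger aircraft limit of 10 kg for Group Z8.
Group Z7 quantity: 35 mL.
35 mL ≤ 50 mL (passenger aircraft limit, Group Z7) — within limit.
The segregation rule (Group Z8 with Group Z6) does not apply to Group Z8 with Group Z7.
Every hazard group is within its passenger aircraft limit and no segregation rule is violated.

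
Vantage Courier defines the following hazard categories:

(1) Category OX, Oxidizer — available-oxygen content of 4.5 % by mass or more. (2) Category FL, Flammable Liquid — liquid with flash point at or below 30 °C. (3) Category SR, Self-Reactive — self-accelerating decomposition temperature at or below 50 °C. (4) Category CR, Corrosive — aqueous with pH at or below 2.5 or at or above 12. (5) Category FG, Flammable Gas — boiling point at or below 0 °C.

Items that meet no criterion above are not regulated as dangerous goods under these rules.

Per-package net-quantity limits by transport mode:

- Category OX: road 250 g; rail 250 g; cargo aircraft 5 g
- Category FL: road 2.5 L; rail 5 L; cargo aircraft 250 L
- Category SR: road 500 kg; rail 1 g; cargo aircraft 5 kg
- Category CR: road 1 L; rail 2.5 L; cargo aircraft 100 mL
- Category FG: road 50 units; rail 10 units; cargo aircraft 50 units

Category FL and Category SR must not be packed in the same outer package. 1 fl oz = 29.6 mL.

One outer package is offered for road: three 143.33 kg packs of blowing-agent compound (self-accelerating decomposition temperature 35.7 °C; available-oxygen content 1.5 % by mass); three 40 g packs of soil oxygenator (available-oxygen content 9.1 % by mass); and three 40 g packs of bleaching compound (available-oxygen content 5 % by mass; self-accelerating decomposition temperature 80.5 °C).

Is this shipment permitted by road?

Yes

The blowing-agent compound has self-accelerating decomposition temperature 35.7 °C, which is ≤ 50 °C, so it is Category SR (Self-Reactive).
The soil oxygenator has available-oxygen content 9.1 % by mass, which is ≥ 4.5 % by mass, so it is Category OX (Oxidizer).
Available-oxygen content 5 % by mass meets the Category OX criterion (Oxidizer), so the bleaching compound is Category OX.
Category SR quantity: three 143.33 kg packs = 429.99 kg.
That is within the Category SR road limit of 500 kg.
Category OX net quantity: (three 40 g packs = 120 g) + (three 40 g packs = 120 g) = 240 g.
240 g is within the road limit of 250 g for Category OX.
The segregation rule (Category FL with Category SR) does not apply to Category SR with Category OX.
Every hazard category is within its road limit and no segregation rule is violated.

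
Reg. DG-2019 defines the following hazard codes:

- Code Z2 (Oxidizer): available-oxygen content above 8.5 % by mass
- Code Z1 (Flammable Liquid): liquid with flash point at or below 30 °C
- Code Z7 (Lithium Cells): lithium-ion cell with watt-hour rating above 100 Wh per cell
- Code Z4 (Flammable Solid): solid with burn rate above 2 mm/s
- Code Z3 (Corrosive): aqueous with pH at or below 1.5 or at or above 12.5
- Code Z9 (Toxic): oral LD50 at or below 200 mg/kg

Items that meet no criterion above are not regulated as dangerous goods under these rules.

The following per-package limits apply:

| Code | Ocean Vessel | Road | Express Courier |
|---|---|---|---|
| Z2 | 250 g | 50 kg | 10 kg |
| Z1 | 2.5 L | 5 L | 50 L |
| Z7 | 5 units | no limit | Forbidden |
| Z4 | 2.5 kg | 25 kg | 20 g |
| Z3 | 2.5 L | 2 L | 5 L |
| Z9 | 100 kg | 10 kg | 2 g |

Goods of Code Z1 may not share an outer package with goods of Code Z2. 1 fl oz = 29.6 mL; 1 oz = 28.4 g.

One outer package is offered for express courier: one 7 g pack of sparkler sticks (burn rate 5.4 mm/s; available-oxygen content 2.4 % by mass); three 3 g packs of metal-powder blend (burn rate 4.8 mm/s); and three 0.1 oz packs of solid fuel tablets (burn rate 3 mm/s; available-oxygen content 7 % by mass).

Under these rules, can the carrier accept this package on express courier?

No

The sparkler sticks have burn rate 5.4 mm/s, which is > 2 mm/s, so they are Code Z4 (Flammable Solid).
Metal-powder blend: burn rate 4.8 mm/s > 2 mm/s → Code Z4 (Flammable Solid).
The solid fuel tablets have burn rate 3 mm/s, which is > 2 mm/s, so they are Code Z4 (Flammable Solid).
Total Code Z4: 7 g + (three 3 g packs = 9 g) + (three 0.1 oz packs = 8.52 g) = 24.52 g.
That exceeds the Code Z4 express courier limit of 20 g.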